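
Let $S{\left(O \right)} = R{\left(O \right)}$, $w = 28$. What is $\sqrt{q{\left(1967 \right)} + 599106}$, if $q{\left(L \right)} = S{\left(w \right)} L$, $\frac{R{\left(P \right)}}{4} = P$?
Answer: $\sqrt{819410} \approx 905.21$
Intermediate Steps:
$R{\left(P \right)} = 4 P$
$S{\left(O \right)} = 4 O$
$q{\left(L \right)} = 112 L$ ($q{\left(L \right)} = 4 \cdot 28 L = 112 L$)
$\sqrt{q{\left(1967 \right)} + 599106} = \sqrt{112 \cdot 1967 + 599106} = \sqrt{220304 + 599106} = \sqrt{819410}$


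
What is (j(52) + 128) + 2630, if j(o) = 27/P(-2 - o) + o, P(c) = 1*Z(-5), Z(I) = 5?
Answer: 14077/5 ≈ 2815.4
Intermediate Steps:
P(c) = 5 (P(c) = 1*5 = 5)
j(o) = 27/5 + o
(j(52) + 128) + 2630 = ((27/5 + 52) + 128) + 2630 = (287/5 + 128) + 2630 = 927/5 + 2630 = 14077/5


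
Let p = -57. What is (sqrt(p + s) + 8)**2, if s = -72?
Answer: (8 + I*sqrt(129))**2 ≈ -65.0 + 181.73*I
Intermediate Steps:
(sqrt(p + s) + 8)**2 = (sqrt(-57 - 72) + 8)**2 = (sqrt(-129) + 8)**2 = (I*sqrt(129) + 8)**2 = (8 + I*sqrt(129))**2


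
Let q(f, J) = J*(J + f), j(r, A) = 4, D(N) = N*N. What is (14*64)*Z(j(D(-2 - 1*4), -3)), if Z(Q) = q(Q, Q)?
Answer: 28672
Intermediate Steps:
D(N) = N²
Z(Q) = 2*Q² (Z(Q) = Q*(Q + Q) = Q*(2*Q) = 2*Q²)
(14*64)*Z(j(D(-2 - 1*4), -3)) = (14*64)*(2*4²) = 896*(2*16) = 896*32 = 28672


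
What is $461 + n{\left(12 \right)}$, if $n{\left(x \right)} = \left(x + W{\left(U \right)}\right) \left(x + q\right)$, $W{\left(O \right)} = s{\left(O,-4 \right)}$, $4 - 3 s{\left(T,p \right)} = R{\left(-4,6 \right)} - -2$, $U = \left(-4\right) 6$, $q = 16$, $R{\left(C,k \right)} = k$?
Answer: $\frac{2279}{3} \approx 759.67$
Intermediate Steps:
$U = -24$
$s{\left(T,p \right)} = - \frac{4}{3}$ ($s{\left(T,p \right)} = \frac{4}{3} - \frac{6 - -2}{3} = \frac{4}{3} - \frac{6 + 2}{3} = \frac{4}{3} - \frac{8}{3} = - \frac{4}{3}$)
$W{\left(O \right)} = - \frac{4}{3}$
$n{\left(x \right)} = \left(16 + x\right) \left(- \frac{4}{3} + x\right)$ ($n{\left(x \right)} = \left(x - \frac{4}{3}\right) \left(x + 16\right) = \left(- \frac{4}{3} + x\right) \left(16 + x\right) = \left(16 + x\right) \left(- \frac{4}{3} + x\right)$)
$461 + n{\left(12 \right)} = 461 + \left(- \frac{64}{3} + 12^{2} + \frac{44}{3} \cdot 12\right) = 461 + \left(- \frac{64}{3} + 144 + 176\right) = 461 + \frac{896}{3} = \frac{2279}{3}$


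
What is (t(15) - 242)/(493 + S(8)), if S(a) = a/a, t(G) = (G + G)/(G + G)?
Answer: -241/494 ≈ -0.48785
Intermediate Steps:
t(G) = 1 (t(G) = (2*G)/((2*G)) = (2*G)*(1/(2*G)) = 1)
S(a) = 1
(t(15) - 242)/(493 + S(8)) = (1 - 242)/(493 + 1) = -241/494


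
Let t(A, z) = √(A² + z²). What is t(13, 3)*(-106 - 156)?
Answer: -262*√178 ≈ -3495.5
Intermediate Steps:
t(13, 3)*(-106 - 156) = √(13² + 3²)*(-106 - 156) = √(169 + 9)*(-262) = √178*(-262) = -262*√178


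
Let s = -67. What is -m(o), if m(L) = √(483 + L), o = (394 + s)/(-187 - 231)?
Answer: -√84255006/418 ≈ -21.959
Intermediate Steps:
o = -327/418 (o = (394 - 67)/(-187 - 231) = 327/(-418) = 327*(-1/418) = -327/418 ≈ -0.78230)
-m(o) = -√(483 - 327/418) = -√(201567/418) = -√84255006/418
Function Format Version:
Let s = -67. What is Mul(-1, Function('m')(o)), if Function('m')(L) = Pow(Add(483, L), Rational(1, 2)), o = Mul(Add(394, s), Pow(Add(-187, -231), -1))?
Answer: Mul(Rational(-1, 418), Pow(84255006, Rational(1, 2))) ≈ -21.959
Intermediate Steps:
o = Rational(-327, 418) (o = Mul(Add(394, -67), Pow(Add(-187, -231), -1)) = Mul(327, Pow(-418, -1)) = Mul(327, Rational(-1, 418)) = Rational(-327, 418) ≈ -0.78230)
Mul(-1, Function('m')(o)) = Mul(-1, Pow(Add(483, Rational(-327, 418)), Rational(1, 2))) = Mul(-1, Pow(Rational(201567, 418), Rational(1, 2))) = Mul(-1, Mul(Rational(1, 418), Pow(84255006, Rational(1, 2)))) = Mul(Rational(-1, 418), Pow(84255006, Rational(1, 2)))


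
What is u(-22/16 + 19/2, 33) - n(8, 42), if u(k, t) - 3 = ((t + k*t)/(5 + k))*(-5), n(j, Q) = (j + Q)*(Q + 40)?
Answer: -29482/7 ≈ -4211.7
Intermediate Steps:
n(j, Q) = (40 + Q)*(Q + j) (n(j, Q) = (Q + j)*(40 + Q) = (40 + Q)*(Q + j))
u(k, t) = 3 - 5*(t + k*t)/(5 + k) (u(k, t) = 3 + ((t + k*t)/(5 + k))*(-5) = 3 - 5*(t + k*t)/(5 + k))
u(-22/16 + 19/2, 33) - n(8, 42) = (15 - 5*33 + 3*(-22/16 + 19/2) - 5*(-22/16 + 19/2)*33)/(5 + (-22/16 + 19/2)) - (42² + 40*42 + 40*8 + 42*8) = (15 - 165 + 3*(-22*1/16 + 19*(½)) - 5*(-22*1/16 + 19*(½))*33)/(5 + (-22*1/16 + 19*(½))) - (1764 + 1680 + 320 + 336) = (15 - 165 + 3*(-11/8 + 19/2) - 5*(-11/8 + 19/2)*33)/(5 + (-11/8 + 19/2)) - 1*4100 = (15 - 165 + 3*(65/8) - 5*65/8*33)/(5 + 65/8) - 4100 = (15 - 165 + 195/8 - 10725/8)/(105/8) - 4100 = (8/105)*(-5865/4) - 4100 = -782/7 - 4100 = -29482/7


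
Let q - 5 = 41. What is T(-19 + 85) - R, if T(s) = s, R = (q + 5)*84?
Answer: -4218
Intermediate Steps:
q = 46 (q = 5 + 41 = 46)
R = 4284 (R = (46 + 5)*84 = 51*84 = 4284)
T(-19 + 85) - R = (-19 + 85) - 1*4284 = 66 - 4284 = -4218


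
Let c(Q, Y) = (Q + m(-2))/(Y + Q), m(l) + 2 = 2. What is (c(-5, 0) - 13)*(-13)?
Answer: 156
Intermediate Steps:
m(l) = 0 (m(l) = -2 + 2 = 0)
c(Q, Y) = Q/(Q + Y) (c(Q, Y) = (Q + 0)/(Y + Q) = Q/(Q + Y))
(c(-5, 0) - 13)*(-13) = (-5/(-5 + 0) - 13)*(-13) = (-5/(-5) - 13)*(-13) = (-5*(-⅕) - 13)*(-13) = (1 - 13)*(-13) = -12*(-13) = 156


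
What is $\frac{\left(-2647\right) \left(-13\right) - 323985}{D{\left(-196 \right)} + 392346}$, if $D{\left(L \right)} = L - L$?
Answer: $- \frac{144787}{196173} \approx -0.73806$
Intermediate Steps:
$D{\left(L \right)} = 0$
$\frac{\left(-2647\right) \left(-13\right) - 323985}{D{\left(-196 \right)} + 392346} = \frac{\left(-2647\right) \left(-13\right) - 323985}{0 + 392346} = \frac{34411 - 323985}{392346} = \left(-289574\right) \frac{1}{392346} = - \frac{144787}{196173}$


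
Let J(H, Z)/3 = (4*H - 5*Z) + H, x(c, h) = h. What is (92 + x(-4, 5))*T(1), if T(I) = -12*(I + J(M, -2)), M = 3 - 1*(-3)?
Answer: -140844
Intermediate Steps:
M = 6 (M = 3 + 3 = 6)
J(H, Z) = -15*Z + 15*H (J(H, Z) = 3*((4*H - 5*Z) + H) = 3*((-5*Z + 4*H) + H) = 3*(-5*Z + 5*H) = -15*Z + 15*H)
T(I) = -1440 - 12*I (T(I) = -12*(I + (-15*(-2) + 15*6)) = -12*(I + (30 + 90)) = -12*(I + 120) = -12*(120 + I) = -1440 - 12*I)
(92 + x(-4, 5))*T(1) = (92 + 5)*(-1440 - 12*1) = 97*(-1440 - 12) = 97*(-1452) = -140844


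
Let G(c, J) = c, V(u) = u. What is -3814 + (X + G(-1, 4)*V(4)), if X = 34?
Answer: -3784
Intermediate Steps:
-3814 + (X + G(-1, 4)*V(4)) = -3814 + (34 - 1*4) = -3814 + (34 - 4) = -3814 + 30 = -3784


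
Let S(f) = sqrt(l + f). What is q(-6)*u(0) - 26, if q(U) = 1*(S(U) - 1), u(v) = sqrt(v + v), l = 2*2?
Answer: -26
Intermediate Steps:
l = 4
S(f) = sqrt(4 + f)
u(v) = sqrt(2)*sqrt(v) (u(v) = sqrt(2*v) = sqrt(2)*sqrt(v))
q(U) = -1 + sqrt(4 + U) (q(U) = 1*(sqrt(4 + U) - 1) = 1*(-1 + sqrt(4 + U)) = -1 + sqrt(4 + U))
q(-6)*u(0) - 26 = (-1 + sqrt(4 - 6))*(sqrt(2)*sqrt(0)) - 26 = (-1 + sqrt(-2))*(sqrt(2)*0) - 26 = (-1 + I*sqrt(2))*0 - 26 = 0 - 26 = -26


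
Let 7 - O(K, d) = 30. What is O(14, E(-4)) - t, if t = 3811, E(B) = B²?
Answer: -3834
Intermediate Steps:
O(K, d) = -23 (O(K, d) = 7 - 1*30 = 7 - 30 = -23)
O(14, E(-4)) - t = -23 - 1*3811 = -23 - 3811 = -3834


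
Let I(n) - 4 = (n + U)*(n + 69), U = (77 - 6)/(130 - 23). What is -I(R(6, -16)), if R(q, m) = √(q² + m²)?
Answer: -36571/107 - 14908*√73/107 ≈ -1532.2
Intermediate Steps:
U = 71/107 ≈ 0.66355
R(q, m) = √(m² + q²)
I(n) = 4 + (69 + n)*(71/107 + n) (I(n) = 4 + (n + 71/107)*(n + 69) = 4 + (71/107 + n)*(69 + n) = 4 + (69 + n)*(71/107 + n))
-I(R(6, -16)) = -(5327/107 + (√((-16)² + 6²))² + 7454*√((-16)² + 6²)/107) = -(5327/107 + (√(256 + 36))² + 7454*√(256 + 36)/107) = -(5327/107 + (√292)² + 7454*√292/107) = -(5327/107 + (2*√73)² + 7454*(2*√73)/107) = -(5327/107 + 292 + 14908*√73/107) = -(36571/107 + 14908*√73/107) = -36571/107 - 14908*√73/107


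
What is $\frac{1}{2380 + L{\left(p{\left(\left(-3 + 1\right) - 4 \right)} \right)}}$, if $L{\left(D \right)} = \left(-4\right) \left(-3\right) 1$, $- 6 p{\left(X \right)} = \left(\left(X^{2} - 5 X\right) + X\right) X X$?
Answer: $\frac{1}{2392} \approx 0.00041806$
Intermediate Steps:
$p{\left(X \right)} = - \frac{X^{2} \left(X^{2} - 4 X\right)}{6}$ ($p{\left(X \right)} = - \frac{\left(\left(X^{2} - 5 X\right) + X\right) X X}{6} = - \frac{\left(X^{2} - 4 X\right) X X}{6} = - \frac{X \left(X^{2} - 4 X\right) X}{6} = - \frac{X^{2} \left(X^{2} - 4 X\right)}{6}$)
$L{\left(D \right)} = 12$ ($L{\left(D \right)} = 12 \cdot 1 = 12$)
$\frac{1}{2380 + L{\left(p{\left(\left(-3 + 1\right) - 4 \right)} \right)}} = \frac{1}{2380 + 12} = \frac{1}{2392}$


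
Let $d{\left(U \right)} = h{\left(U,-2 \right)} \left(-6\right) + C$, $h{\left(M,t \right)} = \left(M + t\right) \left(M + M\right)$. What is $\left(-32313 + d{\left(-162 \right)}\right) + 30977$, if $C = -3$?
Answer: $-320155$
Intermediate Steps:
$h{\left(M,t \right)} = 2 M \left(M + t\right)$ ($h{\left(M,t \right)} = \left(M + t\right) 2 M = 2 M \left(M + t\right)$)
$d{\left(U \right)} = -3 - 12 U \left(-2 + U\right)$ ($d{\left(U \right)} = 2 U \left(U - 2\right) \left(-6\right) - 3 = 2 U \left(-2 + U\right) \left(-6\right) - 3 = - 12 U \left(-2 + U\right) - 3 = -3 - 12 U \left(-2 + U\right)$)
$\left(-32313 + d{\left(-162 \right)}\right) + 30977 = \left(-32313 - \left(3891 + 314928\right)\right) + 30977 = \left(-32313 - 318819\right) + 30977 = -351132 + 30977 = -320155$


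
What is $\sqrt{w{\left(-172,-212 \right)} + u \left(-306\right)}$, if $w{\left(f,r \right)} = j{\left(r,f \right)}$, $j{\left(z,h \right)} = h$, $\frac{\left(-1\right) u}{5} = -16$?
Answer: $2 i \sqrt{6163} \approx 157.01 i$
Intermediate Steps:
$u = 80$ ($u = \left(-5\right) \left(-16\right) = 80$)
$w{\left(f,r \right)} = f$
$\sqrt{w{\left(-172,-212 \right)} + u \left(-306\right)} = \sqrt{-172 + 80 \left(-306\right)} = \sqrt{-172 - 24480} = \sqrt{-24652} = 2 i \sqrt{6163}$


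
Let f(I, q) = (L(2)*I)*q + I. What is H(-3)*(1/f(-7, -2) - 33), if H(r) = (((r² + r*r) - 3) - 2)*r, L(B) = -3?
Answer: 63102/49 ≈ 1287.8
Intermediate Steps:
H(r) = r*(-5 + 2*r²) (H(r) = (((r² + r²) - 3) - 2)*r = ((2*r² - 3) - 2)*r = ((-3 + 2*r²) - 2)*r = (-5 + 2*r²)*r = r*(-5 + 2*r²))
f(I, q) = I - 3*I*q (f(I, q) = (-3*I)*q + I = -3*I*q + I = I - 3*I*q)
H(-3)*(1/f(-7, -2) - 33) = (-3*(-5 + 2*(-3)²))*(1/(-7*(1 - 3*(-2))) - 33) = (-3*(-5 + 2*9))*(1/(-7*(1 + 6)) - 33) = (-3*(-5 + 18))*(1/(-7*7) - 33) = (-3*13)*(1/(-49) - 33) = -39*(-1/49 - 33) = -39*(-1618/49) = 63102/49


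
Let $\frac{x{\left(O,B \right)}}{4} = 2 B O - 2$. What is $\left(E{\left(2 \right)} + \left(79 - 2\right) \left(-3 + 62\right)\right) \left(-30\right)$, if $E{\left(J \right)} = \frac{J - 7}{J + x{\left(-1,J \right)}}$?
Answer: $- \frac{1499265}{11} \approx -1.363 \cdot 10^{5}$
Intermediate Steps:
$x{\left(O,B \right)} = -8 + 8 B O$ ($x{\left(O,B \right)} = 4 \left(2 B O - 2\right) = 4 \left(-2 + 2 B O\right) = -8 + 8 B O$)
$E{\left(J \right)} = \frac{-7 + J}{-8 - 7 J}$ ($E{\left(J \right)} = \frac{J - 7}{J + \left(-8 + 8 J \left(-1\right)\right)} = \frac{-7 + J}{J - \left(8 + 8 J\right)} = \frac{-7 + J}{-8 - 7 J}$)
$\left(E{\left(2 \right)} + \left(79 - 2\right) \left(-3 + 62\right)\right) \left(-30\right) = \left(\frac{7 - 2}{8 + 7 \cdot 2} + \left(79 - 2\right) \left(-3 + 62\right)\right) \left(-30\right) = \left(\frac{7 - 2}{8 + 14} + 77 \cdot 59\right) \left(-30\right) = \left(\frac{1}{22} \cdot 5 + 4543\right) \left(-30\right) = \left(\frac{5}{22} + 4543\right) \left(-30\right) = \frac{99951}{22} \left(-30\right) = - \frac{1499265}{11}$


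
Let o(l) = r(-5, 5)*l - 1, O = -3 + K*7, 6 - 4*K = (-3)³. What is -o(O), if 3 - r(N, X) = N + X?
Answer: -653/4 ≈ -163.25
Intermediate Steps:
r(N, X) = 3 - N - X (r(N, X) = 3 - (N + X) = 3 + (-N - X) = 3 - N - X)
K = 33/4 (K = 3/2 - ¼*(-3)³ = 3/2 - ¼*(-27) = 3/2 + 27/4 = 33/4 ≈ 8.2500)
O = 219/4 (O = -3 + (33/4)*7 = -3 + 231/4 = 219/4 ≈ 54.750)
o(l) = -1 + 3*l (o(l) = (3 - 1*(-5) - 1*5)*l - 1 = (3 + 5 - 5)*l - 1 = 3*l - 1 = -1 + 3*l)
-o(O) = -(-1 + 3*(219/4)) = -(-1 + 657/4) = -1*653/4 = -653/4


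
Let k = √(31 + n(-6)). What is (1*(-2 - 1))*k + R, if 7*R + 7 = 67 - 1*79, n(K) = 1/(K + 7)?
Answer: -19/7 - 12*√2 ≈ -19.685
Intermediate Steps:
n(K) = 1/(7 + K)
R = -19/7 (R = -1 + (67 - 1*79)/7 = -1 + (67 - 79)/7 = -1 + (⅐)*(-12) = -1 - 12/7 = -19/7 ≈ -2.7143)
k = 4*√2 (k = √(31 + 1/(7 - 6)) = √(31 + 1/1) = √(31 + 1) = √32 = 4*√2 ≈ 5.6569)
(1*(-2 - 1))*k + R = (1*(-2 - 1))*(4*√2) - 19/7 = (1*(-3))*(4*√2) - 19/7 = -12*√2 - 19/7 = -19/7 - 12*√2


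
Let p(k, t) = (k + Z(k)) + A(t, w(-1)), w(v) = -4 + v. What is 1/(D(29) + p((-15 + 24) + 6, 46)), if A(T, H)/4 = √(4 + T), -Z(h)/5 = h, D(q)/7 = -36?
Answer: -39/12068 - 5*√2/24136 ≈ -0.0035247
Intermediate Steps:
D(q) = -252 (D(q) = 7*(-36) = -252)
Z(h) = -5*h
A(T, H) = 4*√(4 + T)
p(k, t) = -4*k + 4*√(4 + t) (p(k, t) = (k - 5*k) + 4*√(4 + t) = -4*k + 4*√(4 + t))
1/(D(29) + p((-15 + 24) + 6, 46)) = 1/(-252 + (-4*((-15 + 24) + 6) + 4*√(4 + 46))) = 1/(-252 + (-4*(9 + 6) + 4*√50)) = 1/(-252 + (-4*15 + 4*(5*√2))) = 1/(-252 + (-60 + 20*√2)) = 1/(-312 + 20*√2)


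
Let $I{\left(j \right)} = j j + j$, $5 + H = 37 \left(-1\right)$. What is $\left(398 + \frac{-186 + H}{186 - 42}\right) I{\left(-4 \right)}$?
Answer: $4757$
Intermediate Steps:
$H = -42$ ($H = -5 + 37 \left(-1\right) = -5 - 37 = -42$)
$I{\left(j \right)} = j + j^{2}$ ($I{\left(j \right)} = j^{2} + j = j + j^{2}$)
$\left(398 + \frac{-186 + H}{186 - 42}\right) I{\left(-4 \right)} = \left(398 + \frac{-186 - 42}{186 - 42}\right) \left(- 4 \left(1 - 4\right)\right) = \left(398 - \frac{228}{144}\right) \left(\left(-4\right) \left(-3\right)\right) = \left(398 - \frac{19}{12}\right) 12 = \frac{4757}{12} \cdot 12 = 4757$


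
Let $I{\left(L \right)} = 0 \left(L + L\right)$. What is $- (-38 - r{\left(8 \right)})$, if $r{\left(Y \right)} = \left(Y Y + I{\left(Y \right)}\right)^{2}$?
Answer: $4134$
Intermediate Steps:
$I{\left(L \right)} = 0$ ($I{\left(L \right)} = 0 \cdot 2 L = 0$)
$r{\left(Y \right)} = Y^{4}$ ($r{\left(Y \right)} = \left(Y Y + 0\right)^{2} = \left(Y^{2} + 0\right)^{2} = \left(Y^{2}\right)^{2} = Y^{4}$)
$- (-38 - r{\left(8 \right)}) = - (-38 - 8^{4}) = - (-38 - 4096) = \left(-1\right) \left(-4134\right) = 4134$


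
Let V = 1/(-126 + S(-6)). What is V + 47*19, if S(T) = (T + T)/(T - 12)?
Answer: 335765/376 ≈ 892.99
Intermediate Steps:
S(T) = 2*T/(-12 + T) (S(T) = (2*T)/(-12 + T) = 2*T/(-12 + T))
V = -3/376 (V = 1/(-126 + 2*(-6)/(-12 - 6)) = 1/(-126 + 2*(-6)/(-18)) = 1/(-126 + 2*(-6)*(-1/18)) = 1/(-126 + ⅔) = 1/(-376/3) = -3/376 ≈ -0.0079787)
V + 47*19 = -3/376 + 47*19 = -3/376 + 893 = 335765/376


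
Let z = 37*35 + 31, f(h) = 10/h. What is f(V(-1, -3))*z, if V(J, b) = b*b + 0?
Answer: 4420/3 ≈ 1473.3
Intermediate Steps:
V(J, b) = b² (V(J, b) = b² + 0 = b²)
z = 1326 (z = 1295 + 31 = 1326)
f(V(-1, -3))*z = (10/((-3)²))*1326 = (10/9)*1326 = 4420/3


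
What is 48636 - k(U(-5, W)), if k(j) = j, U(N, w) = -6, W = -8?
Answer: 48642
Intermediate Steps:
48636 - k(U(-5, W)) = 48636 - 1*(-6) = 48636 + 6 = 48642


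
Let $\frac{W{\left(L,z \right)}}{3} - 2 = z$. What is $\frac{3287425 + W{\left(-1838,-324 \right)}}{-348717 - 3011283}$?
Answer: $- \frac{3286459}{3360000} \approx -0.97811$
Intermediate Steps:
$W{\left(L,z \right)} = 6 + 3 z$
$\frac{3287425 + W{\left(-1838,-324 \right)}}{-348717 - 3011283} = \frac{3287425 + \left(6 + 3 \left(-324\right)\right)}{-348717 - 3011283} = \frac{3287425 + \left(6 - 972\right)}{-3360000} = \left(3287425 - 966\right) \left(- \frac{1}{3360000}\right) = 3286459 \left(- \frac{1}{3360000}\right) = - \frac{3286459}{3360000}$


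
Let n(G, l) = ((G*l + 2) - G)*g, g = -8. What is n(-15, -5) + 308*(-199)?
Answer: -62028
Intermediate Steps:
n(G, l) = -16 + 8*G - 8*G*l (n(G, l) = ((G*l + 2) - G)*(-8) = ((2 + G*l) - G)*(-8) = (2 - G + G*l)*(-8) = -16 + 8*G - 8*G*l)
n(-15, -5) + 308*(-199) = (-16 + 8*(-15) - 8*(-15)*(-5)) + 308*(-199) = (-16 - 120 - 600) - 61292 = -736 - 61292 = -62028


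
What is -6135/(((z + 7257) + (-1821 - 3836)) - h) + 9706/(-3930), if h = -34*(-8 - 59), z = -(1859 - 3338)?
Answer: -590464/58295 ≈ -10.129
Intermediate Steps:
z = 1479 (z = -1*(-1479) = 1479)
h = 2278 (h = -34*(-67) = 2278)
-6135/(((z + 7257) + (-1821 - 3836)) - h) + 9706/(-3930) = -6135/(((1479 + 7257) + (-1821 - 3836)) - 1*2278) + 9706/(-3930) = -6135/((8736 - 5657) - 2278) + 9706*(-1/3930) = -6135/(3079 - 2278) - 4853/1965 = -6135/801 - 4853/1965 = -6135*1/801 - 4853/1965 = -2045/267 - 4853/1965 = -590464/58295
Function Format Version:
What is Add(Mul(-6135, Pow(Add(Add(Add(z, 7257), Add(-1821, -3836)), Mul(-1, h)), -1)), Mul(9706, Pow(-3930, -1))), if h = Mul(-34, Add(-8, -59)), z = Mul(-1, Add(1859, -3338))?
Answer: Rational(-590464, 58295) ≈ -10.129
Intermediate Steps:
z = 1479 (z = Mul(-1, -1479) = 1479)
h = 2278 (h = Mul(-34, -67) = 2278)
Add(Mul(-6135, Pow(Add(Add(Add(z, 7257), Add(-1821, -3836)), Mul(-1, h)), -1)), Mul(9706, Pow(-3930, -1))) = Add(Mul(-6135, Pow(Add(Add(Add(1479, 7257), Add(-1821, -3836)), Mul(-1, 2278)), -1)), Mul(9706, Pow(-3930, -1))) = Add(Mul(-6135, Pow(Add(Add(8736, -5657), -2278), -1)), Mul(9706, Rational(-1, 3930))) = Add(Mul(-6135, Pow(Add(3079, -2278), -1)), Rational(-4853, 1965)) = Add(Mul(-6135, Pow(801, -1)), Rational(-4853, 1965)) = Add(Mul(-6135, Rational(1, 801)), Rational(-4853, 1965)) = Add(Rational(-2045, 267), Rational(-4853, 1965)) = Rational(-590464, 58295)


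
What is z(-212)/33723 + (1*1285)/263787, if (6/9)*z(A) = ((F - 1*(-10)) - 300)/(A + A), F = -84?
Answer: 2057958203/419085792936 ≈ 0.0049106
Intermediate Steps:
z(A) = -561/(2*A) (z(A) = 3*(((-84 - 1*(-10)) - 300)/(A + A))/2 = 3*(((-84 + 10) - 300)/((2*A)))/2 = 3*((-74 - 300)*(1/(2*A)))/2 = 3*(-187/A)/2 = -561/(2*A))
z(-212)/33723 + (1*1285)/263787 = -561/2/(-212)/33723 + (1*1285)/263787 = -561/2*(-1/212)*(1/33723) + 1285*(1/263787) = (561/424)*(1/33723) + 1285/263787 = 187/4766184 + 1285/263787 = 2057958203/419085792936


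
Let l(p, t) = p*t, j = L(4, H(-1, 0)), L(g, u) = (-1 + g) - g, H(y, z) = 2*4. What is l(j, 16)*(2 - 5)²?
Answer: -144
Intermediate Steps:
H(y, z) = 8
L(g, u) = -1
j = -1
l(j, 16)*(2 - 5)² = (-1*16)*(2 - 5)² = -16*(-3)² = -16*9 = -144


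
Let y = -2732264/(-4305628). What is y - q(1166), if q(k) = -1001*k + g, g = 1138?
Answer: 1255121384462/1076407 ≈ 1.1660e+6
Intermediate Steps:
y = 683066/1076407 (y = -2732264*(-1/4305628) = 683066/1076407 ≈ 0.63458)
q(k) = 1138 - 1001*k (q(k) = -1001*k + 1138 = 1138 - 1001*k)
y - q(1166) = 683066/1076407 - (1138 - 1001*1166) = 683066/1076407 - (1138 - 1167166) = 683066/1076407 - 1*(-1166028) = 683066/1076407 + 1166028 = 1255121384462/1076407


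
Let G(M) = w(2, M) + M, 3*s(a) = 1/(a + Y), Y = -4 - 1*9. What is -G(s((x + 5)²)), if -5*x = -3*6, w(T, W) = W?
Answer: -25/2286 ≈ -0.010936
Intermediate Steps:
x = 18/5 (x = -(-3)*6/5 = -⅕*(-18) = 18/5 ≈ 3.6000)
Y = -13 (Y = -4 - 9 = -13)
s(a) = 1/(3*(-13 + a)) (s(a) = 1/(3*(a - 13)) = 1/(3*(-13 + a)))
G(M) = 2*M (G(M) = M + M = 2*M)
-G(s((x + 5)²)) = -2*1/(3*(-13 + (18/5 + 5)²)) = -2*1/(3*(-13 + (43/5)²)) = -2*1/(3*(-13 + 1849/25)) = -2*1/(3*(1524/25)) = -2*(⅓)*(25/1524) = -2*25/4572 = -1*25/2286 = -25/2286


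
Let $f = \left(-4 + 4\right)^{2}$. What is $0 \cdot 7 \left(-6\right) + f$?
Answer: $0$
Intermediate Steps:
$f = 0$ ($f = 0^{2} = 0$)
$0 \cdot 7 \left(-6\right) + f = 0 \cdot 7 \left(-6\right) + 0 = 0 \left(-6\right) + 0 = 0 + 0 = 0$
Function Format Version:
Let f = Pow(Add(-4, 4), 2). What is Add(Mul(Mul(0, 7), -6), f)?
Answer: 0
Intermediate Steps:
f = 0 (f = Pow(0, 2) = 0)
Add(Mul(Mul(0, 7), -6), f) = Add(Mul(Mul(0, 7), -6), 0) = Add(Mul(0, -6), 0) = Add(0, 0) = 0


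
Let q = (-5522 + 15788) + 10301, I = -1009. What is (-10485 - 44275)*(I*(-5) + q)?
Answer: -1402513120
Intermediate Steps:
q = 20567 (q = 10266 + 10301 = 20567)
(-10485 - 44275)*(I*(-5) + q) = (-10485 - 44275)*(-1009*(-5) + 20567) = -54760*(5045 + 20567) = -54760*25612 = -1402513120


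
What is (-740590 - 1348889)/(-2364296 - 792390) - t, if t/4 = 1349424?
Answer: -17038829305977/3156686 ≈ -5.3977e+6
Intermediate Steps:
t = 5397696 (t = 4*1349424 = 5397696)
(-740590 - 1348889)/(-2364296 - 792390) - t = (-740590 - 1348889)/(-2364296 - 792390) - 1*5397696 = -2089479/(-3156686) - 5397696 = -2089479*(-1/3156686) - 5397696 = 2089479/3156686 - 5397696 = -17038829305977/3156686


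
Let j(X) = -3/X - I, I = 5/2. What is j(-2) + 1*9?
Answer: 8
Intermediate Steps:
I = 5/2 (I = 5*(½) = 5/2 ≈ 2.5000)
j(X) = -5/2 - 3/X (j(X) = -3/X - 1*5/2 = -3/X - 5/2 = -5/2 - 3/X)
j(-2) + 1*9 = (-5/2 - 3/(-2)) + 1*9 = (-5/2 - 3*(-½)) + 9 = (-5/2 + 3/2) + 9 = -1 + 9 = 8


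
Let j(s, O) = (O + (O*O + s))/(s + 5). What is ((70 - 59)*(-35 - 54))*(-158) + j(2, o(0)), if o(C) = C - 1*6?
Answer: 1082806/7 ≈ 1.5469e+5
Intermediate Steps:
o(C) = -6 + C (o(C) = C - 6 = -6 + C)
j(s, O) = (O + s + O²)/(5 + s) (j(s, O) = (O + (O² + s))/(5 + s) = (O + (s + O²))/(5 + s) = (O + s + O²)/(5 + s))
((70 - 59)*(-35 - 54))*(-158) + j(2, o(0)) = ((70 - 59)*(-35 - 54))*(-158) + ((-6 + 0) + 2 + (-6 + 0)²)/(5 + 2) = (11*(-89))*(-158) + (-6 + 2 + (-6)²)/7 = -979*(-158) + (-6 + 2 + 36)/7 = 154682 + (⅐)*32 = 154682 + 32/7 = 1082806/7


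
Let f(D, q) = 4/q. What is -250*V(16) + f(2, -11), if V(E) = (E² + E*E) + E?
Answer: -1452004/11 ≈ -1.3200e+5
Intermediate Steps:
V(E) = E + 2*E² (V(E) = (E² + E²) + E = 2*E² + E = E + 2*E²)
-250*V(16) + f(2, -11) = -4000*(1 + 2*16) + 4/(-11) = -4000*(1 + 32) + 4*(-1/11) = -4000*33 - 4/11 = -250*528 - 4/11 = -132000 - 4/11 = -1452004/11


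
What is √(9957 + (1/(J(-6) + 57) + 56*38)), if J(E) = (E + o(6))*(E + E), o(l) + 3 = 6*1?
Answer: √104523258/93 ≈ 109.93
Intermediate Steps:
o(l) = 3 (o(l) = -3 + 6*1 = -3 + 6 = 3)
J(E) = 2*E*(3 + E) (J(E) = (E + 3)*(E + E) = (3 + E)*(2*E) = 2*E*(3 + E))
√(9957 + (1/(J(-6) + 57) + 56*38)) = √(9957 + (1/(2*(-6)*(3 - 6) + 57) + 56*38)) = √(9957 + (1/(2*(-6)*(-3) + 57) + 2128)) = √(9957 + (1/(36 + 57) + 2128)) = √(9957 + (1/93 + 2128)) = √(9957 + 197905/93) = √(1123906/93) = √104523258/93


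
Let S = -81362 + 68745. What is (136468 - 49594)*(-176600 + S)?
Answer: -16438037658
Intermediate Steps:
S = -12617
(136468 - 49594)*(-176600 + S) = (136468 - 49594)*(-176600 - 12617) = 86874*(-189217) = -16438037658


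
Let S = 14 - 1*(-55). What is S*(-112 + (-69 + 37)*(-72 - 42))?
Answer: 243984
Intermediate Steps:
S = 69 (S = 14 + 55 = 69)
S*(-112 + (-69 + 37)*(-72 - 42)) = 69*(-112 + (-69 + 37)*(-72 - 42)) = 69*(-112 - 32*(-114)) = 69*(-112 + 3648) = 69*3536 = 243984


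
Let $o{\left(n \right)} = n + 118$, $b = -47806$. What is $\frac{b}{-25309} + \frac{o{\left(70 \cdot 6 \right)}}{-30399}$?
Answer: $\frac{1439638352}{769368291} \approx 1.8712$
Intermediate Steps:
$o{\left(n \right)} = 118 + n$
$\frac{b}{-25309} + \frac{o{\left(70 \cdot 6 \right)}}{-30399} = - \frac{47806}{-25309} + \frac{118 + 70 \cdot 6}{-30399} = \left(-47806\right) \left(- \frac{1}{25309}\right) + \left(118 + 420\right) \left(- \frac{1}{30399}\right) = \frac{47806}{25309} + 538 \left(- \frac{1}{30399}\right) = \frac{47806}{25309} - \frac{538}{30399} = \frac{1439638352}{769368291}$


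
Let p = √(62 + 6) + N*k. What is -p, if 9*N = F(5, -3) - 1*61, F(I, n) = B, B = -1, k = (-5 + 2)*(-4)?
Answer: 248/3 - 2*√17 ≈ 74.420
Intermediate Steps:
k = 12 (k = -3*(-4) = 12)
F(I, n) = -1
N = -62/9 (N = (-1 - 1*61)/9 = (-1 - 61)/9 = (⅑)*(-62) = -62/9 ≈ -6.8889)
p = -248/3 + 2*√17 (p = √(62 + 6) - 62/9*12 = √68 - 248/3 = 2*√17 - 248/3 = -248/3 + 2*√17 ≈ -74.420)
-p = -(-248/3 + 2*√17) = 248/3 - 2*√17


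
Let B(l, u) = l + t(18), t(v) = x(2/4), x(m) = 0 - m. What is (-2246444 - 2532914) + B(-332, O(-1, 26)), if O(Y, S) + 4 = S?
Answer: -9559381/2 ≈ -4.7797e+6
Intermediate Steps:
O(Y, S) = -4 + S
x(m) = -m
t(v) = -½ (t(v) = -2/4 = -1*½ = -½)
B(l, u) = -½ + l (B(l, u) = l - ½ = -½ + l)
(-2246444 - 2532914) + B(-332, O(-1, 26)) = (-2246444 - 2532914) + (-½ - 332) = -4779358 - 665/2 = -9559381/2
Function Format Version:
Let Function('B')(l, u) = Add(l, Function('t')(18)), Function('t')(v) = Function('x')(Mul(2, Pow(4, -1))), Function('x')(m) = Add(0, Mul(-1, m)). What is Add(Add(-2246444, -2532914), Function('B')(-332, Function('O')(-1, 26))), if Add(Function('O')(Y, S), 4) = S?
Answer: Rational(-9559381, 2) ≈ -4.7797e+6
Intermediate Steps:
Function('O')(Y, S) = Add(-4, S)
Function('x')(m) = Mul(-1, m)
Function('t')(v) = Rational(-1, 2) (Function('t')(v) = Mul(-1, Mul(2, Pow(4, -1))) = Mul(-1, Mul(2, Rational(1, 4))) = Mul(-1, Rational(1, 2)) = Rational(-1, 2))
Function('B')(l, u) = Add(Rational(-1, 2), l) (Function('B')(l, u) = Add(l, Rational(-1, 2)) = Add(Rational(-1, 2), l))
Add(Add(-2246444, -2532914), Function('B')(-332, Function('O')(-1, 26))) = Add(Add(-2246444, -2532914), Add(Rational(-1, 2), -332)) = Add(-4779358, Rational(-665, 2)) = Rational(-9559381, 2)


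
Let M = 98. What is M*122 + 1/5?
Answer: 59781/5 ≈ 11956.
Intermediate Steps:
M*122 + 1/5 = 98*122 + 1/5 = 11956 + ⅕ = 59781/5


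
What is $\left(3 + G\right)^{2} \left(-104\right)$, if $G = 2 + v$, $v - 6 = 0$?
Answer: $-12584$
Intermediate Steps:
$v = 6$ ($v = 6 + 0 = 6$)
$G = 8$ ($G = 2 + 6 = 8$)
$\left(3 + G\right)^{2} \left(-104\right) = \left(3 + 8\right)^{2} \left(-104\right) = 11^{2} \left(-104\right) = 121 \left(-104\right) = -12584$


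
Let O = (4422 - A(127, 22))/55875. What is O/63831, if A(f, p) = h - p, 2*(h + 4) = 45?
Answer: 8851/7133114250 ≈ 1.2408e-6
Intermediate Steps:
h = 37/2 (h = -4 + (½)*45 = -4 + 45/2 = 37/2 ≈ 18.500)
A(f, p) = 37/2 - p
O = 8851/111750 (O = (4422 - (37/2 - 1*22))/55875 = (4422 - (37/2 - 22))*(1/55875) = (4422 - 1*(-7/2))*(1/55875) = (4422 + 7/2)*(1/55875) = (8851/2)*(1/55875) = 8851/111750 ≈ 0.079204)
O/63831 = (8851/111750)/63831 = (8851/111750)*(1/63831) = 8851/7133114250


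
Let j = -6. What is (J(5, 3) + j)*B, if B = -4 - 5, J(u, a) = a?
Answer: 27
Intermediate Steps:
B = -9
(J(5, 3) + j)*B = (3 - 6)*(-9) = -3*(-9) = 27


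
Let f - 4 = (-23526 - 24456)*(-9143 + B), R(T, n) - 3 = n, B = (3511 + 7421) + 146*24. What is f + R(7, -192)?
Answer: -253968911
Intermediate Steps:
B = 14436 (B = 10932 + 3504 = 14436)
R(T, n) = 3 + n
f = -253968722 (f = 4 + (-23526 - 24456)*(-9143 + 14436) = 4 - 47982*5293 = 4 - 253968726 = -253968722)
f + R(7, -192) = -253968722 + (3 - 192) = -253968722 - 189 = -253968911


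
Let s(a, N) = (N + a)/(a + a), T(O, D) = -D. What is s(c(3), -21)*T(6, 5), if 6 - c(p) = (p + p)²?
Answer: -17/4 ≈ -4.2500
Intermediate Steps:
c(p) = 6 - 4*p² (c(p) = 6 - (p + p)² = 6 - (2*p)² = 6 - 4*p²)
s(a, N) = (N + a)/(2*a) (s(a, N) = (N + a)/((2*a)) = (N + a)*(1/(2*a)) = (N + a)/(2*a))
s(c(3), -21)*T(6, 5) = ((-21 + (6 - 4*3²))/(2*(6 - 4*3²)))*(-1*5) = ((-21 + (6 - 4*9))/(2*(6 - 4*9)))*(-5) = ((-21 + (6 - 36))/(2*(6 - 36)))*(-5) = ((½)*(-21 - 30)/(-30))*(-5) = ((½)*(-1/30)*(-51))*(-5) = (17/20)*(-5) = -17/4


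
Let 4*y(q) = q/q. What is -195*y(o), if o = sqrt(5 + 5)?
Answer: -195/4 ≈ -48.750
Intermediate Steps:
o = sqrt(10) ≈ 3.1623
y(q) = 1/4 (y(q) = (q/q)/4 = (1/4)*1 = 1/4)
-195*y(o) = -195*1/4 = -195/4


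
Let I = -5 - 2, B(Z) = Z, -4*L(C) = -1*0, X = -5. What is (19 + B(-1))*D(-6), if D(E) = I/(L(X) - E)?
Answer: -21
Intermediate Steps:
L(C) = 0 (L(C) = -(-1)*0/4 = -1/4*0 = 0)
I = -7
D(E) = 7/E (D(E) = -7/(0 - E) = -7*(-1/E) = -(-7)/E = 7/E)
(19 + B(-1))*D(-6) = (19 - 1)*(7/(-6)) = 18*(7*(-1/6)) = 18*(-7/6) = -21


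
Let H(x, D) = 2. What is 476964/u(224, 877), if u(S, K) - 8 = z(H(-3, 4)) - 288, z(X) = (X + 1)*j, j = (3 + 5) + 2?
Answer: -238482/125 ≈ -1907.9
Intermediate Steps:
j = 10 (j = 8 + 2 = 10)
z(X) = 10 + 10*X (z(X) = (X + 1)*10 = (1 + X)*10 = 10 + 10*X)
u(S, K) = -250 (u(S, K) = 8 + ((10 + 10*2) - 288) = 8 + ((10 + 20) - 288) = 8 + (30 - 288) = 8 - 258 = -250)
476964/u(224, 877) = 476964/(-250) = 476964*(-1/250) = -238482/125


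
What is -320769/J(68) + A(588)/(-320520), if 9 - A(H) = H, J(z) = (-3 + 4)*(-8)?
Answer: 1070967547/26710 ≈ 40096.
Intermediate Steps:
J(z) = -8 (J(z) = 1*(-8) = -8)
A(H) = 9 - H
-320769/J(68) + A(588)/(-320520) = -320769/(-8) + (9 - 1*588)/(-320520) = -320769*(-⅛) + (9 - 588)*(-1/320520) = 320769/8 - 579*(-1/320520) = 320769/8 + 193/106840 = 1070967547/26710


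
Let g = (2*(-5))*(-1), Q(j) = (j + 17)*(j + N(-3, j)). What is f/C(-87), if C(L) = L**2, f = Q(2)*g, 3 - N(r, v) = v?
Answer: 190/2523 ≈ 0.075307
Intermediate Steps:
N(r, v) = 3 - v
Q(j) = 51 + 3*j (Q(j) = (j + 17)*(j + (3 - j)) = (17 + j)*3 = 51 + 3*j)
g = 10 (g = -10*(-1) = 10)
f = 570 (f = (51 + 3*2)*10 = (51 + 6)*10 = 57*10 = 570)
f/C(-87) = 570/((-87)**2) = 570/7569 = 570*(1/7569) = 190/2523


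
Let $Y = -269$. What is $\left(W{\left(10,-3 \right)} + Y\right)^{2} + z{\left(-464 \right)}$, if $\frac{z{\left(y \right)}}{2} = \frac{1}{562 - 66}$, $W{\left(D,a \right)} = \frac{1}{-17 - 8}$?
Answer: $\frac{11219291473}{155000} \approx 72383.0$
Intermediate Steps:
$W{\left(D,a \right)} = - \frac{1}{25}$ ($W{\left(D,a \right)} = \frac{1}{-25} = - \frac{1}{25}$)
$z{\left(y \right)} = \frac{1}{248}$ ($z{\left(y \right)} = \frac{2}{562 - 66} = \frac{2}{496} = 2 \cdot \frac{1}{496} = \frac{1}{248}$)
$\left(W{\left(10,-3 \right)} + Y\right)^{2} + z{\left(-464 \right)} = \left(- \frac{1}{25} - 269\right)^{2} + \frac{1}{248} = \left(- \frac{6726}{25}\right)^{2} + \frac{1}{248} = \frac{45239076}{625} + \frac{1}{248} = \frac{11219291473}{155000}$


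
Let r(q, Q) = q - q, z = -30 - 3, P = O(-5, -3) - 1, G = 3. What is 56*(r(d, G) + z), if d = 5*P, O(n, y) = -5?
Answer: -1848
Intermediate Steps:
P = -6 (P = -5 - 1 = -6)
d = -30 (d = 5*(-6) = -30)
z = -33
r(q, Q) = 0
56*(r(d, G) + z) = 56*(0 - 33) = 56*(-33) = -1848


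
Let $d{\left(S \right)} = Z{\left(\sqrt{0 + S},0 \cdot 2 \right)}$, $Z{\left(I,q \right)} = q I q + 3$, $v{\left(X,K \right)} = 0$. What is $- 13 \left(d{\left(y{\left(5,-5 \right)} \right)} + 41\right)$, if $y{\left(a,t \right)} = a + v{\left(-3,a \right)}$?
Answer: $-572$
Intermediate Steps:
$y{\left(a,t \right)} = a$ ($y{\left(a,t \right)} = a + 0 = a$)
$Z{\left(I,q \right)} = 3 + I q^{2}$ ($Z{\left(I,q \right)} = I q q + 3 = I q^{2} + 3 = 3 + I q^{2}$)
$d{\left(S \right)} = 3$ ($d{\left(S \right)} = 3 + \sqrt{0 + S} \left(0 \cdot 2\right)^{2} = 3 + \sqrt{S} 0^{2} = 3 + \sqrt{S} 0 = 3 + 0 = 3$)
$- 13 \left(d{\left(y{\left(5,-5 \right)} \right)} + 41\right) = - 13 \left(3 + 41\right) = \left(-13\right) 44 = -572$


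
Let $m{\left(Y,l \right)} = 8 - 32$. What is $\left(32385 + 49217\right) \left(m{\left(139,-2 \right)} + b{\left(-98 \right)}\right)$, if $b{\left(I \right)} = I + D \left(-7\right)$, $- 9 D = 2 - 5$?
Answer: $- \frac{30437546}{3} \approx -1.0146 \cdot 10^{7}$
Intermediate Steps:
$D = \frac{1}{3}$ ($D = - \frac{2 - 5}{9} = \left(- \frac{1}{9}\right) \left(-3\right) = \frac{1}{3} \approx 0.33333$)
$b{\left(I \right)} = - \frac{7}{3} + I$ ($b{\left(I \right)} = I + \frac{1}{3} \left(-7\right) = I - \frac{7}{3} = - \frac{7}{3} + I$)
$m{\left(Y,l \right)} = -24$
$\left(32385 + 49217\right) \left(m{\left(139,-2 \right)} + b{\left(-98 \right)}\right) = \left(32385 + 49217\right) \left(-24 - \frac{301}{3}\right) = 81602 \left(-24 - \frac{301}{3}\right) = 81602 \left(- \frac{373}{3}\right) = - \frac{30437546}{3}$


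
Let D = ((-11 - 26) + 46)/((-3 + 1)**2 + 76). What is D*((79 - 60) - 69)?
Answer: -45/8 ≈ -5.6250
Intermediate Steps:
D = 9/80 (D = (-37 + 46)/((-2)**2 + 76) = 9/(4 + 76) = 9/80 ≈ 0.11250)
D*((79 - 60) - 69) = 9*((79 - 60) - 69)/80 = 9*(19 - 69)/80 = (9/80)*(-50) = -45/8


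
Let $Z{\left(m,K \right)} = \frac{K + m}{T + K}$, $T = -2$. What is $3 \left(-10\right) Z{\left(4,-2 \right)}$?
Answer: $15$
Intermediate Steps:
$Z{\left(m,K \right)} = \frac{K + m}{-2 + K}$
$3 \left(-10\right) Z{\left(4,-2 \right)} = 3 \left(-10\right) \frac{-2 + 4}{-2 - 2} = - 30 \frac{1}{-4} \cdot 2 = - 30 \left(\left(- \frac{1}{4}\right) 2\right) = \left(-30\right) \left(- \frac{1}{2}\right) = 15$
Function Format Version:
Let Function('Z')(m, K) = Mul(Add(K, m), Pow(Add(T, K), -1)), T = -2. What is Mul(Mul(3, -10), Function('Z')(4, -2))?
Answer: 15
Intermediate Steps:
Function('Z')(m, K) = Mul(Pow(Add(-2, K), -1), Add(K, m)) (Function('Z')(m, K) = Mul(Add(K, m), Pow(Add(-2, K), -1)) = Mul(Pow(Add(-2, K), -1), Add(K, m)))
Mul(Mul(3, -10), Function('Z')(4, -2)) = Mul(Mul(3, -10), Mul(Pow(Add(-2, -2), -1), Add(-2, 4))) = Mul(-30, Mul(Pow(-4, -1), 2)) = Mul(-30, Mul(Rational(-1, 4), 2)) = Mul(-30, Rational(-1, 2)) = 15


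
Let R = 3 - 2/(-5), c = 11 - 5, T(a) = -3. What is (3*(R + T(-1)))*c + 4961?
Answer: 24841/5 ≈ 4968.2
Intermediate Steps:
c = 6
R = 17/5 (R = 3 - 2*(-1)/5 = 3 - 1*(-2/5) = 3 + 2/5 = 17/5 ≈ 3.4000)
(3*(R + T(-1)))*c + 4961 = (3*(17/5 - 3))*6 + 4961 = (3*(2/5))*6 + 4961 = (6/5)*6 + 4961 = 36/5 + 4961 = 24841/5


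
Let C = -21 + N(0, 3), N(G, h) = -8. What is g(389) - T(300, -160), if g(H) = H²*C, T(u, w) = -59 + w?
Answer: -4388090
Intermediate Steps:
C = -29 (C = -21 - 8 = -29)
g(H) = -29*H² (g(H) = H²*(-29) = -29*H²)
g(389) - T(300, -160) = -29*389² - (-59 - 160) = -29*151321 - 1*(-219) = -4388309 + 219 = -4388090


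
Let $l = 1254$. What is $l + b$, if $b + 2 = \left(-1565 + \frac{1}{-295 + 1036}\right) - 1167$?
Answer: $- \frac{1096679}{741} \approx -1480.0$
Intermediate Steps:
$b = - \frac{2025893}{741}$ ($b = -2 - \left(2732 - \frac{1}{-295 + 1036}\right) = -2 - \left(2732 - \frac{1}{741}\right) = -2 + \left(\left(-1565 + \frac{1}{741}\right) - 1167\right) = -2 - \frac{2024411}{741} = - \frac{2025893}{741} \approx -2734.0$)
$l + b = 1254 - \frac{2025893}{741} = - \frac{1096679}{741}$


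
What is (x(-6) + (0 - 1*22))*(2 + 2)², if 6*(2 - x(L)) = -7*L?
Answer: -432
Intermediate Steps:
x(L) = 2 + 7*L/6 (x(L) = 2 - (-7)*L/6 = 2 + 7*L/6)
(x(-6) + (0 - 1*22))*(2 + 2)² = ((2 + (7/6)*(-6)) + (0 - 1*22))*(2 + 2)² = ((2 - 7) + (0 - 22))*4² = (-5 - 22)*16 = -27*16 = -432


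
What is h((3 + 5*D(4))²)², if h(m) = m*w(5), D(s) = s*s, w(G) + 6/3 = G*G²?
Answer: 717996938409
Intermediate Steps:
w(G) = -2 + G³ (w(G) = -2 + G*G² = -2 + G³)
D(s) = s²
h(m) = 123*m (h(m) = m*(-2 + 5³) = m*(-2 + 125) = m*123 = 123*m)
h((3 + 5*D(4))²)² = (123*(3 + 5*4²)²)² = (123*(3 + 5*16)²)² = (123*(3 + 80)²)² = (123*83²)² = (123*6889)² = 847347² = 717996938409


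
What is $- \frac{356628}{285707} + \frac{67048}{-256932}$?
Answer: $- \frac{27696307058}{18351817731} \approx -1.5092$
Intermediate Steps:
$- \frac{356628}{285707} + \frac{67048}{-256932} = \left(-356628\right) \frac{1}{285707} + 67048 \left(- \frac{1}{256932}\right) = - \frac{356628}{285707} - \frac{16762}{64233} = - \frac{27696307058}{18351817731}$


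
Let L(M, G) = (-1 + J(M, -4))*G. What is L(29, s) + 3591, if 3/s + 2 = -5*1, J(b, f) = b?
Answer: 3579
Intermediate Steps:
s = -3/7 (s = 3/(-2 - 5*1) = 3/(-2 - 5) = 3/(-7) = 3*(-⅐) = -3/7 ≈ -0.42857)
L(M, G) = G*(-1 + M) (L(M, G) = (-1 + M)*G = G*(-1 + M))
L(29, s) + 3591 = -3*(-1 + 29)/7 + 3591 = -3/7*28 + 3591 = -12 + 3591 = 3579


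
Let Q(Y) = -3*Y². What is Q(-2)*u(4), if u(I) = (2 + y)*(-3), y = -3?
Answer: -36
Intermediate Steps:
u(I) = 3 (u(I) = (2 - 3)*(-3) = -1*(-3) = 3)
Q(-2)*u(4) = -3*(-2)²*3 = -3*4*3 = -12*3 = -36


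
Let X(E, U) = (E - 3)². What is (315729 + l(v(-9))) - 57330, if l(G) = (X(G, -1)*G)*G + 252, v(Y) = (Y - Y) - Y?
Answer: 261567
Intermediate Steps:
X(E, U) = (-3 + E)²
v(Y) = -Y (v(Y) = 0 - Y = -Y)
l(G) = 252 + G²*(-3 + G)² (l(G) = ((-3 + G)²*G)*G + 252 = (G*(-3 + G)²)*G + 252 = G²*(-3 + G)² + 252 = 252 + G²*(-3 + G)²)
(315729 + l(v(-9))) - 57330 = (315729 + (252 + (-1*(-9))²*(-3 - 1*(-9))²)) - 57330 = (315729 + (252 + 9²*(-3 + 9)²)) - 57330 = (315729 + (252 + 81*6²)) - 57330 = (315729 + (252 + 81*36)) - 57330 = (315729 + (252 + 2916)) - 57330 = (315729 + 3168) - 57330 = 318897 - 57330 = 261567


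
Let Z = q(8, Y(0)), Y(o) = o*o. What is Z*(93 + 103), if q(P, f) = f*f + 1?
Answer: 196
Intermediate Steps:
Y(o) = o²
q(P, f) = 1 + f² (q(P, f) = f² + 1 = 1 + f²)
Z = 1 (Z = 1 + (0²)² = 1 + 0² = 1 + 0 = 1)
Z*(93 + 103) = 1*(93 + 103) = 1*196 = 196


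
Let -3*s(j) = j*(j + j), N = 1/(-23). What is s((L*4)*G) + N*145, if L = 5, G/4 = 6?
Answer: -3532945/23 ≈ -1.5361e+5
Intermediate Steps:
G = 24 (G = 4*6 = 24)
N = -1/23 ≈ -0.043478
s(j) = -2*j**2/3 (s(j) = -j*(j + j)/3 = -j*2*j/3 = -2*j**2/3)
s((L*4)*G) + N*145 = -2*((5*4)*24)**2/3 - 1/23*145 = -2*(20*24)**2/3 - 145/23 = -2/3*480**2 - 145/23 = -2/3*230400 - 145/23 = -153600 - 145/23 = -3532945/23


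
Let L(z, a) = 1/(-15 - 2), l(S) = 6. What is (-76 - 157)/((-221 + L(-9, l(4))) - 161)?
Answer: 3961/6495 ≈ 0.60985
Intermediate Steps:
L(z, a) = -1/17 (L(z, a) = 1/(-17) = -1/17)
(-76 - 157)/((-221 + L(-9, l(4))) - 161) = (-76 - 157)/((-221 - 1/17) - 161) = -233/(-3758/17 - 161) = -233/(-6495/17) = -233*(-17/6495) = 3961/6495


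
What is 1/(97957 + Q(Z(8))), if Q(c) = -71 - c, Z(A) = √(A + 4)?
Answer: 48943/4790834492 + √3/4790834492 ≈ 1.0216e-5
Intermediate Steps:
Z(A) = √(4 + A)
1/(97957 + Q(Z(8))) = 1/(97957 + (-71 - √(4 + 8))) = 1/(97957 + (-71 - √12)) = 1/(97957 + (-71 - 2*√3)) = 1/(97886 - 2*√3)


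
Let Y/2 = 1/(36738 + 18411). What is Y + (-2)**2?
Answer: 220598/55149 ≈ 4.0000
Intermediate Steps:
Y = 2/55149 (Y = 2/(36738 + 18411) = 2/55149 ≈ 3.6265e-5)
Y + (-2)**2 = 2/55149 + (-2)**2 = 2/55149 + 4 = 220598/55149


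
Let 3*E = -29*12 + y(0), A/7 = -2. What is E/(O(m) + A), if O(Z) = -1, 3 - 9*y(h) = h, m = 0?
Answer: 1043/135 ≈ 7.7259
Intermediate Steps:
A = -14 (A = 7*(-2) = -14)
y(h) = ⅓ - h/9
E = -1043/9 (E = (-29*12 + (⅓ - ⅑*0))/3 = (-348 + (⅓ + 0))/3 = (-348 + ⅓)/3 = (⅓)*(-1043/3) = -1043/9 ≈ -115.89)
E/(O(m) + A) = -1043/(9*(-1 - 14)) = -1043/9/(-15) = -1043/9*(-1/15) = 1043/135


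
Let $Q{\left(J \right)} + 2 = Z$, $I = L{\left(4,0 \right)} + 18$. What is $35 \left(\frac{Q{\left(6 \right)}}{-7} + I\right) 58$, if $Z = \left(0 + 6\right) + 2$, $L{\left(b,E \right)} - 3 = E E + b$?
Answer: $49010$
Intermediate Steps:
$L{\left(b,E \right)} = 3 + b + E^{2}$ ($L{\left(b,E \right)} = 3 + \left(E E + b\right) = 3 + \left(E^{2} + b\right) = 3 + \left(b + E^{2}\right) = 3 + b + E^{2}$)
$I = 25$ ($I = \left(3 + 4 + 0^{2}\right) + 18 = \left(3 + 4 + 0\right) + 18 = 7 + 18 = 25$)
$Z = 8$ ($Z = 6 + 2 = 8$)
$Q{\left(J \right)} = 6$ ($Q{\left(J \right)} = -2 + 8 = 6$)
$35 \left(\frac{Q{\left(6 \right)}}{-7} + I\right) 58 = 35 \left(\frac{6}{-7} + 25\right) 58 = 35 \left(6 \left(- \frac{1}{7}\right) + 25\right) 58 = 35 \left(- \frac{6}{7} + 25\right) 58 = 35 \cdot \frac{169}{7} \cdot 58 = 845 \cdot 58 = 49010$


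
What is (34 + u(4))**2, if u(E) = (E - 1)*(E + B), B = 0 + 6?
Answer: 4096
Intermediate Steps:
B = 6
u(E) = (-1 + E)*(6 + E) (u(E) = (E - 1)*(E + 6) = (-1 + E)*(6 + E))
(34 + u(4))**2 = (34 + (-6 + 4**2 + 5*4))**2 = (34 + (-6 + 16 + 20))**2 = (34 + 30)**2 = 64**2 = 4096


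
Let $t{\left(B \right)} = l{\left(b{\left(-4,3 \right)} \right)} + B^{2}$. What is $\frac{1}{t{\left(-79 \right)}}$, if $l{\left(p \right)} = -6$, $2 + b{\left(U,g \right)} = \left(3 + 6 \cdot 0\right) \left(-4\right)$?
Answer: $\frac{1}{6235} \approx 0.00016038$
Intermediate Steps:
$b{\left(U,g \right)} = -14$ ($b{\left(U,g \right)} = -2 + \left(3 + 6 \cdot 0\right) \left(-4\right) = -2 + \left(3 + 0\right) \left(-4\right) = -2 + 3 \left(-4\right) = -2 - 12 = -14$)
$t{\left(B \right)} = -6 + B^{2}$
$\frac{1}{t{\left(-79 \right)}} = \frac{1}{-6 + \left(-79\right)^{2}} = \frac{1}{-6 + 6241} = \frac{1}{6235}$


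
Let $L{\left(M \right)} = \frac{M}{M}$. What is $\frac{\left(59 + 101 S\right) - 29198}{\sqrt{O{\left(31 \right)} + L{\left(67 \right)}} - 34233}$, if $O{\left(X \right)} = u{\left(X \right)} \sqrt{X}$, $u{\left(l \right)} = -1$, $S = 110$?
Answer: $\frac{18029}{34233 - \sqrt{1 - \sqrt{31}}} \approx 0.52666 + 3.288 \cdot 10^{-5} i$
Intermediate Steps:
$L{\left(M \right)} = 1$
$O{\left(X \right)} = - \sqrt{X}$
$\frac{\left(59 + 101 S\right) - 29198}{\sqrt{O{\left(31 \right)} + L{\left(67 \right)}} - 34233} = \frac{\left(59 + 101 \cdot 110\right) - 29198}{\sqrt{- \sqrt{31} + 1} - 34233} = \frac{\left(59 + 11110\right) - 29198}{\sqrt{1 - \sqrt{31}} - 34233} = \frac{11169 - 29198}{-34233 + \sqrt{1 - \sqrt{31}}} = - \frac{18029}{-34233 + \sqrt{1 - \sqrt{31}}}$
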